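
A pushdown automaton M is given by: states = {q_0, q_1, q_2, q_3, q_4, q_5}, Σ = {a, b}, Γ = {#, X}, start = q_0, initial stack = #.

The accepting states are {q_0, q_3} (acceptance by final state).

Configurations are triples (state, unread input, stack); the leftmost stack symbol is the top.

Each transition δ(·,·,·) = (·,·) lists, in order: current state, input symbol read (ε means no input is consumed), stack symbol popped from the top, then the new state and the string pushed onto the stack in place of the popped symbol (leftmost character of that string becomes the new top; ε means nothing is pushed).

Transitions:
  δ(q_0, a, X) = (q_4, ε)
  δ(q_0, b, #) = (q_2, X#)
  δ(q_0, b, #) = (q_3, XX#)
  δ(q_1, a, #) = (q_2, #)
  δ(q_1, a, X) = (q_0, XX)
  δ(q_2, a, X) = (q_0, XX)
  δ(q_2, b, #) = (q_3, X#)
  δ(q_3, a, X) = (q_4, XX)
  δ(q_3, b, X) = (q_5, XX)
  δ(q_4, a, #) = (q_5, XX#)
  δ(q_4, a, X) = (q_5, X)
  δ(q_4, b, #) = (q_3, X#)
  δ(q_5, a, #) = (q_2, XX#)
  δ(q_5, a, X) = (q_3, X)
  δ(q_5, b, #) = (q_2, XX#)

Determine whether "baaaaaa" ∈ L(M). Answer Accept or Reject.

One accepting computation: (q_0, baaaaaa, #) ⊢ (q_3, aaaaaa, XX#) ⊢ (q_4, aaaaa, XXX#) ⊢ (q_5, aaaa, XXX#) ⊢ (q_3, aaa, XXX#) ⊢ (q_4, aa, XXXX#) ⊢ (q_5, a, XXXX#) ⊢ (q_3, ε, XXXX#)
All input consumed and state q_3 ∈ F.

Accept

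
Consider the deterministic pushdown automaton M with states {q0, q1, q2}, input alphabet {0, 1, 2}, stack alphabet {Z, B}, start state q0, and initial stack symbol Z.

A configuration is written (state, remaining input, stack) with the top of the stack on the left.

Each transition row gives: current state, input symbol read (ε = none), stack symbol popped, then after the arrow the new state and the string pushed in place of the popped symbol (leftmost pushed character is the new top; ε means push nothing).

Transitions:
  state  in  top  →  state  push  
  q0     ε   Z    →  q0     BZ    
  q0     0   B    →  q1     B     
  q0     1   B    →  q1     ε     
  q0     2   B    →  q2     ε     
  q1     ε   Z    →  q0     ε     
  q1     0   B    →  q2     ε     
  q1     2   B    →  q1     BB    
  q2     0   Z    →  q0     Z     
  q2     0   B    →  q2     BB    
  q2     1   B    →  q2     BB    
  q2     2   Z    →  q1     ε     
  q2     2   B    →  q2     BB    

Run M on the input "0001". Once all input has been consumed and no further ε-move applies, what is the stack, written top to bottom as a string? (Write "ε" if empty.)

(q0, 0001, Z)
  ε-move, top Z: go to q0, push BZ → (q0, 0001, BZ)
  read 0, top B: go to q1, push B → (q1, 001, BZ)
  read 0, top B: go to q2, push ε → (q2, 01, Z)
  read 0, top Z: go to q0, push Z → (q0, 1, Z)
  ε-move, top Z: go to q0, push BZ → (q0, 1, BZ)
  read 1, top B: go to q1, push ε → (q1, ε, Z)
  ε-move, top Z: go to q0, push ε → (q0, ε, ε)
All input consumed in state q0 with stack ε.

ε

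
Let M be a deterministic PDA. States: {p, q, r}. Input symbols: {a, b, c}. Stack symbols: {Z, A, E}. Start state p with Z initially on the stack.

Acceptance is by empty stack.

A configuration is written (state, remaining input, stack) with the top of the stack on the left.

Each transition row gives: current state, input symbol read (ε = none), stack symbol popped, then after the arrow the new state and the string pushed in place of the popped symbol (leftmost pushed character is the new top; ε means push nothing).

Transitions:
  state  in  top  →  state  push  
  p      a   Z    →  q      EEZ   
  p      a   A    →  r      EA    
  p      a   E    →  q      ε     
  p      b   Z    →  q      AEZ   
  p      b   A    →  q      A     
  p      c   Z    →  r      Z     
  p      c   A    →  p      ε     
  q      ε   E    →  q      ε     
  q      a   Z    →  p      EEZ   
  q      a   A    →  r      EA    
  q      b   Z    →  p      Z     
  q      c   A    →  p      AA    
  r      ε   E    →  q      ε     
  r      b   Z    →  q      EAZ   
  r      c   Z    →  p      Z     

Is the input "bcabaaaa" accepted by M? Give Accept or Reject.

Reject

(p, bcabaaaa, Z) ⊢ (q, cabaaaa, AEZ) ⊢ (p, abaaaa, AAEZ) ⊢ (r, baaaa, EAAEZ) ⊢ (q, baaaa, AAEZ)
No transition applies at (q, baaaa, AAEZ); input not fully consumed.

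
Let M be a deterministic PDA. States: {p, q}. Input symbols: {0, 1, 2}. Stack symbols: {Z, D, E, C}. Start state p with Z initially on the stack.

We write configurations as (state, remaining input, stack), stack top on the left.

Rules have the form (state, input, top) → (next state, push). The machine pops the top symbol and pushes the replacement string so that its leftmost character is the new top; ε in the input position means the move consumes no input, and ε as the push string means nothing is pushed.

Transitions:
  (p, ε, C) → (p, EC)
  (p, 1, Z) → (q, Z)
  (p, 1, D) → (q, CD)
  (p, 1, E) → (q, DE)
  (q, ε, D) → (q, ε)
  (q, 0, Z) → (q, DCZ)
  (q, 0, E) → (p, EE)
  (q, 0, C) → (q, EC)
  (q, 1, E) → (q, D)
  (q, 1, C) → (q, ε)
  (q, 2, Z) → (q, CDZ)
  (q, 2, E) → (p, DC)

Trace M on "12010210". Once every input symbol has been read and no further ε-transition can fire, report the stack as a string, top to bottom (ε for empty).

(p, 12010210, Z)
  read 1, top Z: go to q, push Z → (q, 2010210, Z)
  read 2, top Z: go to q, push CDZ → (q, 010210, CDZ)
  read 0, top C: go to q, push EC → (q, 10210, ECDZ)
  read 1, top E: go to q, push D → (q, 0210, DCDZ)
  ε-move, top D: go to q, push ε → (q, 0210, CDZ)
  read 0, top C: go to q, push EC → (q, 210, ECDZ)
  read 2, top E: go to p, push DC → (p, 10, DCCDZ)
  read 1, top D: go to q, push CD → (q, 0, CDCCDZ)
  read 0, top C: go to q, push EC → (q, ε, ECDCCDZ)
All input consumed in state q with stack ECDCCDZ.

ECDCCDZ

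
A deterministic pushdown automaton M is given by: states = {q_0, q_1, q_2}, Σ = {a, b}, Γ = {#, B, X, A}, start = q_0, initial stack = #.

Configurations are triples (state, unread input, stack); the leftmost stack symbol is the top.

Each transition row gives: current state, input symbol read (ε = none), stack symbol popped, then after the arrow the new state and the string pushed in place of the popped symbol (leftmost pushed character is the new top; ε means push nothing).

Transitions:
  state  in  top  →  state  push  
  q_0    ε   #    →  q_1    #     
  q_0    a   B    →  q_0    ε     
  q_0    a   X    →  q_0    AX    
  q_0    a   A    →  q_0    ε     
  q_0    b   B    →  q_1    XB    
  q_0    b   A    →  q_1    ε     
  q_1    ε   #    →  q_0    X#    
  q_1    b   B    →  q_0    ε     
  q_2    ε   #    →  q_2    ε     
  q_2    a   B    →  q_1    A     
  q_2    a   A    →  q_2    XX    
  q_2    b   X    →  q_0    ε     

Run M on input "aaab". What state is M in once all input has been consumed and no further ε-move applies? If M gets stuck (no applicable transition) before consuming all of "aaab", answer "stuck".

q_1

(q_0, aaab, #)
  ε-move, top #: go to q_1, push # → (q_1, aaab, #)
  ε-move, top #: go to q_0, push X# → (q_0, aaab, X#)
  read a, top X: go to q_0, push AX → (q_0, aab, AX#)
  read a, top A: go to q_0, push ε → (q_0, ab, X#)
  read a, top X: go to q_0, push AX → (q_0, b, AX#)
  read b, top A: go to q_1, push ε → (q_1, ε, X#)
All input consumed; M is in state q_1.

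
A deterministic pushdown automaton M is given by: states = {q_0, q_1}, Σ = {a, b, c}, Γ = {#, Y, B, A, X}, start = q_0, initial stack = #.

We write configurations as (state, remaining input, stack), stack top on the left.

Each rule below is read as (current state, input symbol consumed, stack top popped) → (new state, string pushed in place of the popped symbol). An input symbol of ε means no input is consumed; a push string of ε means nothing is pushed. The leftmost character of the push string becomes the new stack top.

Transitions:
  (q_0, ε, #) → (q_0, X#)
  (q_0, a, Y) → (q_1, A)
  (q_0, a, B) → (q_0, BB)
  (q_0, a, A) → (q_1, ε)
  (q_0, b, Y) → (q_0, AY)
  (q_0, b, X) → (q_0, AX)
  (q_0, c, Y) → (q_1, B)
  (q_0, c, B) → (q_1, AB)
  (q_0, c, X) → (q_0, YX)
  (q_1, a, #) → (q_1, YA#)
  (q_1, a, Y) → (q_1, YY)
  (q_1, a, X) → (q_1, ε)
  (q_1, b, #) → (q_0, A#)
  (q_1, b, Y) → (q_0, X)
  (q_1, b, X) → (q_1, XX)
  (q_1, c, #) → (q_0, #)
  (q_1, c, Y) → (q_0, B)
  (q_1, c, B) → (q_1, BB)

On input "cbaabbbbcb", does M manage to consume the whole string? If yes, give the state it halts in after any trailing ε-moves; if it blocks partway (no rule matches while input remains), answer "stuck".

(q_0, cbaabbbbcb, #)
  ε-move, top #: go to q_0, push X# → (q_0, cbaabbbbcb, X#)
  read c, top X: go to q_0, push YX → (q_0, baabbbbcb, YX#)
  read b, top Y: go to q_0, push AY → (q_0, aabbbbcb, AYX#)
  read a, top A: go to q_1, push ε → (q_1, abbbbcb, YX#)
  read a, top Y: go to q_1, push YY → (q_1, bbbbcb, YYX#)
  read b, top Y: go to q_0, push X → (q_0, bbbcb, XYX#)
  read b, top X: go to q_0, push AX → (q_0, bbcb, AXYX#)
No transition for (q_0, b, top A); M blocks with input bbcb remaining.

stuck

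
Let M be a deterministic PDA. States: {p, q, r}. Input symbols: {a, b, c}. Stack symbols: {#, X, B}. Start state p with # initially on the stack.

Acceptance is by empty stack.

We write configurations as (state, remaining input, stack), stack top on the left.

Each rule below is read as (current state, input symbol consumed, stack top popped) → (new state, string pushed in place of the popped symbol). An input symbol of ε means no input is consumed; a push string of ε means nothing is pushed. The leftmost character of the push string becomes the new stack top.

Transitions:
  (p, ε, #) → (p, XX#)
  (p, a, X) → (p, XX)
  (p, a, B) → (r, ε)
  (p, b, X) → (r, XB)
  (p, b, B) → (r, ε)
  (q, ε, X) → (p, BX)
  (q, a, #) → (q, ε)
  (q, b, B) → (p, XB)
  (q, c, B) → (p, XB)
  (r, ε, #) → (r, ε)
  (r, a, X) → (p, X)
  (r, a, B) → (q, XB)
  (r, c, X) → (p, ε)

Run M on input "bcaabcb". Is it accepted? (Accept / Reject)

Accept

(p, bcaabcb, #) ⊢ (p, bcaabcb, XX#) ⊢ (r, caabcb, XBX#) ⊢ (p, aabcb, BX#) ⊢ (r, abcb, X#) ⊢ (p, bcb, X#) ⊢ (r, cb, XB#) ⊢ (p, b, B#) ⊢ (r, ε, #) ⊢ (r, ε, ε)
All input consumed and the stack is empty.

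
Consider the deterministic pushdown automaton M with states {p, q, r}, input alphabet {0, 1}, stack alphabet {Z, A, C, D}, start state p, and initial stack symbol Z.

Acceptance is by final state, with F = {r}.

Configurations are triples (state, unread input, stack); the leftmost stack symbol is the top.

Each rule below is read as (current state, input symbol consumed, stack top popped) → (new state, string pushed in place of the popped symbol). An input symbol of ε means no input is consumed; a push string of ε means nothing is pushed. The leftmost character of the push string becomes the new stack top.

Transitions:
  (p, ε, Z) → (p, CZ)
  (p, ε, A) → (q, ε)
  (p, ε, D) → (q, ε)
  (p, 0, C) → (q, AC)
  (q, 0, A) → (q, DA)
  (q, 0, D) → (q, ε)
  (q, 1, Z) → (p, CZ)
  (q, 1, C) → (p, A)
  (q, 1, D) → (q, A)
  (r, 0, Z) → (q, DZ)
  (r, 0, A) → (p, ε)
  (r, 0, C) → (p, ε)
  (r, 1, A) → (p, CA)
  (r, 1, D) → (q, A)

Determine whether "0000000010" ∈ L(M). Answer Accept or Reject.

Reject

(p, 0000000010, Z)
  ε-move, top Z: go to p, push CZ → (p, 0000000010, CZ)
  read 0, top C: go to q, push AC → (q, 000000010, ACZ)
  read 0, top A: go to q, push DA → (q, 00000010, DACZ)
  read 0, top D: go to q, push ε → (q, 0000010, ACZ)
  read 0, top A: go to q, push DA → (q, 000010, DACZ)
  read 0, top D: go to q, push ε → (q, 00010, ACZ)
  read 0, top A: go to q, push DA → (q, 0010, DACZ)
  read 0, top D: go to q, push ε → (q, 010, ACZ)
  read 0, top A: go to q, push DA → (q, 10, DACZ)
  read 1, top D: go to q, push A → (q, 0, AACZ)
  read 0, top A: go to q, push DA → (q, ε, DAACZ)
All input consumed; state q ∉ F and no further ε-move applies.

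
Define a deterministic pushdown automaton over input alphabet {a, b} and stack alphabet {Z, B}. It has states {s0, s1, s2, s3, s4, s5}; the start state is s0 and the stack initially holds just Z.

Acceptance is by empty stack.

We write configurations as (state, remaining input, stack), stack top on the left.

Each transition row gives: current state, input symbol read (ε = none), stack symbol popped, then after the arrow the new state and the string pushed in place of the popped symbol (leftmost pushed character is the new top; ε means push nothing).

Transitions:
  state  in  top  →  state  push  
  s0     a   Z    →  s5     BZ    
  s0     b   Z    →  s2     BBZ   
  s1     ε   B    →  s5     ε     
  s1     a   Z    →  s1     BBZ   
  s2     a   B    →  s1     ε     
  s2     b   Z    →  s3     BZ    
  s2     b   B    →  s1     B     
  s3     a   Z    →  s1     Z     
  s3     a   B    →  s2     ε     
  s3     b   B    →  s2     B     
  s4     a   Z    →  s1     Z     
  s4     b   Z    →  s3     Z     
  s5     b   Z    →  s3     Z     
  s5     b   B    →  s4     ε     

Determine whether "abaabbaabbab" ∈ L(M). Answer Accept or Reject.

(s0, abaabbaabbab, Z)
  read a, top Z: go to s5, push BZ → (s5, baabbaabbab, BZ)
  read b, top B: go to s4, push ε → (s4, aabbaabbab, Z)
  read a, top Z: go to s1, push Z → (s1, abbaabbab, Z)
  read a, top Z: go to s1, push BBZ → (s1, bbaabbab, BBZ)
  ε-move, top B: go to s5, push ε → (s5, bbaabbab, BZ)
  read b, top B: go to s4, push ε → (s4, baabbab, Z)
  read b, top Z: go to s3, push Z → (s3, aabbab, Z)
  read a, top Z: go to s1, push Z → (s1, abbab, Z)
  read a, top Z: go to s1, push BBZ → (s1, bbab, BBZ)
  ε-move, top B: go to s5, push ε → (s5, bbab, BZ)
  read b, top B: go to s4, push ε → (s4, bab, Z)
  read b, top Z: go to s3, push Z → (s3, ab, Z)
  read a, top Z: go to s1, push Z → (s1, b, Z)
No transition applies at (s1, b, Z); input not fully consumed.

Reject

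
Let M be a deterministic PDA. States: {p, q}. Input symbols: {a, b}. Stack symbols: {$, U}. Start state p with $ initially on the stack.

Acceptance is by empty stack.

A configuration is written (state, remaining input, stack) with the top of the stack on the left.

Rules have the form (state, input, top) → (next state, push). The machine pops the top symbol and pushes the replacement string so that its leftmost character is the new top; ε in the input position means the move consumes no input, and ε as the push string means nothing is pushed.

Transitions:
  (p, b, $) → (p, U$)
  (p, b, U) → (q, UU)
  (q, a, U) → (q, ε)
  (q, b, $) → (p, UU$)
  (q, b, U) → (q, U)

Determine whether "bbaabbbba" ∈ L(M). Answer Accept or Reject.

(p, bbaabbbba, $)
  read b, top $: go to p, push U$ → (p, baabbbba, U$)
  read b, top U: go to q, push UU → (q, aabbbba, UU$)
  read a, top U: go to q, push ε → (q, abbbba, U$)
  read a, top U: go to q, push ε → (q, bbbba, $)
  read b, top $: go to p, push UU$ → (p, bbba, UU$)
  read b, top U: go to q, push UU → (q, bba, UUU$)
  read b, top U: go to q, push U → (q, ba, UUU$)
  read b, top U: go to q, push U → (q, a, UUU$)
  read a, top U: go to q, push ε → (q, ε, UU$)
All input consumed; stack is UU$, not empty, and no further ε-move applies.

Reject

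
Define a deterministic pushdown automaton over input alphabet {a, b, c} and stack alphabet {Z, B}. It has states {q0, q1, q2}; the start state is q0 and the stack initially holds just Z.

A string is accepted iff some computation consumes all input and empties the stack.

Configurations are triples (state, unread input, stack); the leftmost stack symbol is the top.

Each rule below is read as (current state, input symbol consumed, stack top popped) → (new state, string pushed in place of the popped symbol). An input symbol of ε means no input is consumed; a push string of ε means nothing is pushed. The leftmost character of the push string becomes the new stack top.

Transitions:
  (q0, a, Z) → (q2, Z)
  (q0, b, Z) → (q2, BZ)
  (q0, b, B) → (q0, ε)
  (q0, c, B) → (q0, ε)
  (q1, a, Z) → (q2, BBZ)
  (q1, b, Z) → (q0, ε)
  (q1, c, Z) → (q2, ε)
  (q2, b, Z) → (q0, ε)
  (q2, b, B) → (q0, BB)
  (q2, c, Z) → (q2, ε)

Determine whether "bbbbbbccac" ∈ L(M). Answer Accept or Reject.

Accept

(q0, bbbbbbccac, Z) ⊢ (q2, bbbbbccac, BZ) ⊢ (q0, bbbbccac, BBZ) ⊢ (q0, bbbccac, BZ) ⊢ (q0, bbccac, Z) ⊢ (q2, bccac, BZ) ⊢ (q0, ccac, BBZ) ⊢ (q0, cac, BZ) ⊢ (q0, ac, Z) ⊢ (q2, c, Z) ⊢ (q2, ε, ε)
All input consumed and the stack is empty.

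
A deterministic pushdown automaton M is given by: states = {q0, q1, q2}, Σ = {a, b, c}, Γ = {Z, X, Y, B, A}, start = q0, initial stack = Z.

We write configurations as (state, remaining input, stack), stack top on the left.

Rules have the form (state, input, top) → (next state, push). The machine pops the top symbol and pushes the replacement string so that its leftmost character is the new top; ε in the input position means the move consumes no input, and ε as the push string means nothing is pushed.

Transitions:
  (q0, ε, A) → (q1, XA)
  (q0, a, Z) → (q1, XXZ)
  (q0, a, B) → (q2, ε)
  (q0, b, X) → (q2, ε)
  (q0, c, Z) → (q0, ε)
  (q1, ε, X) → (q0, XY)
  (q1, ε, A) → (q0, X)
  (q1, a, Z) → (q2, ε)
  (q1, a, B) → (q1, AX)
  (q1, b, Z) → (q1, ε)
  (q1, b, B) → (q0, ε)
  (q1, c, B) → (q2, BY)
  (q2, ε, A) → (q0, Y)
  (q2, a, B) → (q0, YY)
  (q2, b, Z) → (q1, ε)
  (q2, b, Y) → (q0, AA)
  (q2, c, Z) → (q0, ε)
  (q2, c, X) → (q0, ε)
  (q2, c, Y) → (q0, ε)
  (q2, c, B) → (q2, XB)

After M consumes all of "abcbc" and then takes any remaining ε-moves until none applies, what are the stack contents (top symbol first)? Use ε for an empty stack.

(q0, abcbc, Z)
  read a, top Z: go to q1, push XXZ → (q1, bcbc, XXZ)
  ε-move, top X: go to q0, push XY → (q0, bcbc, XYXZ)
  read b, top X: go to q2, push ε → (q2, cbc, YXZ)
  read c, top Y: go to q0, push ε → (q0, bc, XZ)
  read b, top X: go to q2, push ε → (q2, c, Z)
  read c, top Z: go to q0, push ε → (q0, ε, ε)
All input consumed in state q0 with stack ε.

ε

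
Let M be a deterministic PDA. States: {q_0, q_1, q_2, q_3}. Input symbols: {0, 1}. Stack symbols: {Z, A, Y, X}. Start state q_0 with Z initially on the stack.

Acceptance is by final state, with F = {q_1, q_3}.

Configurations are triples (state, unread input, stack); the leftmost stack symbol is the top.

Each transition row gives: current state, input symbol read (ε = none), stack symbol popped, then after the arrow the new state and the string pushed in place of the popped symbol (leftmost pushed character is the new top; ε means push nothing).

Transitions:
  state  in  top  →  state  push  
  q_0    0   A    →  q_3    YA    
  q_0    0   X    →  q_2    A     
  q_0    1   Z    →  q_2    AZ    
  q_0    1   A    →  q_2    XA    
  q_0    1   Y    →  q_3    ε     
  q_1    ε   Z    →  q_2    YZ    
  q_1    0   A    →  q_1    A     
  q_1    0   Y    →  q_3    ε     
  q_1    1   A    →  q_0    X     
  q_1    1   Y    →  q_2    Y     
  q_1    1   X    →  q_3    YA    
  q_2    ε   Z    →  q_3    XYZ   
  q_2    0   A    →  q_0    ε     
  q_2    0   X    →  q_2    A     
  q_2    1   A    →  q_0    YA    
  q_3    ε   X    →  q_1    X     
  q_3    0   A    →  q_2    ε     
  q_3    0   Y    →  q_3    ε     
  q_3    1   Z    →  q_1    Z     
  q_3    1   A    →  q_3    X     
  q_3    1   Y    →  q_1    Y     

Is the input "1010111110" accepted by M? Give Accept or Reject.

Accept

(q_0, 1010111110, Z) ⊢ (q_2, 010111110, AZ) ⊢ (q_0, 10111110, Z) ⊢ (q_2, 0111110, AZ) ⊢ (q_0, 111110, Z) ⊢ (q_2, 11110, AZ) ⊢ (q_0, 1110, YAZ) ⊢ (q_3, 110, AZ) ⊢ (q_3, 10, XZ) ⊢ (q_1, 10, XZ) ⊢ (q_3, 0, YAZ) ⊢ (q_3, ε, AZ)
All input consumed; state q_3 ∈ F.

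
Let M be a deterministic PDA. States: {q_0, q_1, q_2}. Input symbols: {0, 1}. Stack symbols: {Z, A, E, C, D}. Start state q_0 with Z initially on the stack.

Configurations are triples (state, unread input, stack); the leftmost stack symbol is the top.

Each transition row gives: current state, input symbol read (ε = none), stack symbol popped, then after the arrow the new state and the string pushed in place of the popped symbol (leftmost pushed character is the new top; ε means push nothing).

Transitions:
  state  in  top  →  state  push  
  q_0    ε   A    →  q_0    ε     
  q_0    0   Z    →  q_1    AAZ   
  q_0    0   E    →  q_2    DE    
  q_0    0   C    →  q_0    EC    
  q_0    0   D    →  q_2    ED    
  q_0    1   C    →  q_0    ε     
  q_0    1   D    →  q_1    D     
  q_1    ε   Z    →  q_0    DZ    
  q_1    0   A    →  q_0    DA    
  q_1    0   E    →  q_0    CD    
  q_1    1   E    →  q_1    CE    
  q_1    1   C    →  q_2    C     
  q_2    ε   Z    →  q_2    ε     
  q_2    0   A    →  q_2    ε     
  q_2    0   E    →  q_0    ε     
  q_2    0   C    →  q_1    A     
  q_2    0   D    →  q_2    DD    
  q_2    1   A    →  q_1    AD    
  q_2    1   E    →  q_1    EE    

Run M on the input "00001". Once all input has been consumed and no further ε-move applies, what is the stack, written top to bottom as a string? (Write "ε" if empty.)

(q_0, 00001, Z) ⊢ (q_1, 0001, AAZ) ⊢ (q_0, 001, DAAZ) ⊢ (q_2, 01, EDAAZ) ⊢ (q_0, 1, DAAZ) ⊢ (q_1, ε, DAAZ)
All input consumed in state q_1 with stack DAAZ.

DAAZ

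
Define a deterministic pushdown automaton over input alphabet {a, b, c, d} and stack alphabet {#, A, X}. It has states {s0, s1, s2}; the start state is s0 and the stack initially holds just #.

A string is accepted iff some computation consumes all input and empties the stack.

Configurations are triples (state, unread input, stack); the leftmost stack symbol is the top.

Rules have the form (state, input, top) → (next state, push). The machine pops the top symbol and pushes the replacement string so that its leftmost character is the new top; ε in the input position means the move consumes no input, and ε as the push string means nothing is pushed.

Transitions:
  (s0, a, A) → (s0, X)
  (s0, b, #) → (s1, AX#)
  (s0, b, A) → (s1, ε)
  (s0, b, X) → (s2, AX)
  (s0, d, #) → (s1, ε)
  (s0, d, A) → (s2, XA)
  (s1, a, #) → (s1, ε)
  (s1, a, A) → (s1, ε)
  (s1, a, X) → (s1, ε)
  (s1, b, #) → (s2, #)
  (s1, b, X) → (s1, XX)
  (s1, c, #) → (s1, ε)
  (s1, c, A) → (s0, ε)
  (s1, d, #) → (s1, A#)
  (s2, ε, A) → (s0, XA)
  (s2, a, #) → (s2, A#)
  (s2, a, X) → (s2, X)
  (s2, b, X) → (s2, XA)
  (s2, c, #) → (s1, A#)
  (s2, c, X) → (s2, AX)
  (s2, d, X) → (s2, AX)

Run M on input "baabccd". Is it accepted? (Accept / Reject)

Accept

(s0, baabccd, #)
  read b, top #: go to s1, push AX# → (s1, aabccd, AX#)
  read a, top A: go to s1, push ε → (s1, abccd, X#)
  read a, top X: go to s1, push ε → (s1, bccd, #)
  read b, top #: go to s2, push # → (s2, ccd, #)
  read c, top #: go to s1, push A# → (s1, cd, A#)
  read c, top A: go to s0, push ε → (s0, d, #)
  read d, top #: go to s1, push ε → (s1, ε, ε)
All input consumed and the stack is empty.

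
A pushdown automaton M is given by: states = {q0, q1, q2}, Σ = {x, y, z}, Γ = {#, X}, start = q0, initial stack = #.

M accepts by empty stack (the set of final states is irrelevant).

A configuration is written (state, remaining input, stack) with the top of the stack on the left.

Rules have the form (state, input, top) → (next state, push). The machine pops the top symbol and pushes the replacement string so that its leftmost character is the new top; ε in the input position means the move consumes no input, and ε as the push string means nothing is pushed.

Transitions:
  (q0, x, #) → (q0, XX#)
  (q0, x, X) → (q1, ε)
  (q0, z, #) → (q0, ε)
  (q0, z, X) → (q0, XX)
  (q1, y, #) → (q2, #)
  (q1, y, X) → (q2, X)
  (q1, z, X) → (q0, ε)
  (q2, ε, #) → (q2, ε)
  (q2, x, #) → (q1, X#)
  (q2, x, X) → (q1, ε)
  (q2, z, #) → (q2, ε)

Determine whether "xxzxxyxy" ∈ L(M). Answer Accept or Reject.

Accept

One accepting computation: (q0, xxzxxyxy, #) ⊢ (q0, xzxxyxy, XX#) ⊢ (q1, zxxyxy, X#) ⊢ (q0, xxyxy, #) ⊢ (q0, xyxy, XX#) ⊢ (q1, yxy, X#) ⊢ (q2, xy, X#) ⊢ (q1, y, #) ⊢ (q2, ε, #) ⊢ (q2, ε, ε)
All input consumed and the stack is empty.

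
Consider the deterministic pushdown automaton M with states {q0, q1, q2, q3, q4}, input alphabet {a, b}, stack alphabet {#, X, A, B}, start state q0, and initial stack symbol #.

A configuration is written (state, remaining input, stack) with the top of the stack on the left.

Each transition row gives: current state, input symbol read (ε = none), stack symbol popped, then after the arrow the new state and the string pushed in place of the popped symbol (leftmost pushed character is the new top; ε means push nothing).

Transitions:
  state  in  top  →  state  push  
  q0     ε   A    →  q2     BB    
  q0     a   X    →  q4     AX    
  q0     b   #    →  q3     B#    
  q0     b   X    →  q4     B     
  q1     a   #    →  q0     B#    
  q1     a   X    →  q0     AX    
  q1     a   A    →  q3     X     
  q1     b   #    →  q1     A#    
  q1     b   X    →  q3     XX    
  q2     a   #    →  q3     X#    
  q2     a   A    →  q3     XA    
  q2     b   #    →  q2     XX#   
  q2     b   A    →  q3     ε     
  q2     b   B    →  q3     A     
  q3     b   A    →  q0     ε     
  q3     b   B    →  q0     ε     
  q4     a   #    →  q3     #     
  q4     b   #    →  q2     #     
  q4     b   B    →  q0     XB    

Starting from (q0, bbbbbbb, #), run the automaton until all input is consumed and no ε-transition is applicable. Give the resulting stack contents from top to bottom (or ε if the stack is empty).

B#

(q0, bbbbbbb, #)
  read b, top #: go to q3, push B# → (q3, bbbbbb, B#)
  read b, top B: go to q0, push ε → (q0, bbbbb, #)
  read b, top #: go to q3, push B# → (q3, bbbb, B#)
  read b, top B: go to q0, push ε → (q0, bbb, #)
  read b, top #: go to q3, push B# → (q3, bb, B#)
  read b, top B: go to q0, push ε → (q0, b, #)
  read b, top #: go to q3, push B# → (q3, ε, B#)
All input consumed in state q3 with stack B#.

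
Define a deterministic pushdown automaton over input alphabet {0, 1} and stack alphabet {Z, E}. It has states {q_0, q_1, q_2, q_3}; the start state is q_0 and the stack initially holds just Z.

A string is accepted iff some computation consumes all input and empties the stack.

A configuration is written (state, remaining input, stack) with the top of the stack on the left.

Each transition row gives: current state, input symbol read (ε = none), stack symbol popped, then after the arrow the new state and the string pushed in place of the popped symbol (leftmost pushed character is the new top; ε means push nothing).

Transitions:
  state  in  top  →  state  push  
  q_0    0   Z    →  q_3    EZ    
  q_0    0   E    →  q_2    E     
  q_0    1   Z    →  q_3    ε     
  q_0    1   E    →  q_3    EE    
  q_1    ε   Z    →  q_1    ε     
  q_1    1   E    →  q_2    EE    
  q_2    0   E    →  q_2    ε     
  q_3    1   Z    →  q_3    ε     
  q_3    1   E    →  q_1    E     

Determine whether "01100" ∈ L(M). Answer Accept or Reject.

Reject

(q_0, 01100, Z)
  read 0, top Z: go to q_3, push EZ → (q_3, 1100, EZ)
  read 1, top E: go to q_1, push E → (q_1, 100, EZ)
  read 1, top E: go to q_2, push EE → (q_2, 00, EEZ)
  read 0, top E: go to q_2, push ε → (q_2, 0, EZ)
  read 0, top E: go to q_2, push ε → (q_2, ε, Z)
All input consumed; stack is Z, not empty, and no further ε-move applies.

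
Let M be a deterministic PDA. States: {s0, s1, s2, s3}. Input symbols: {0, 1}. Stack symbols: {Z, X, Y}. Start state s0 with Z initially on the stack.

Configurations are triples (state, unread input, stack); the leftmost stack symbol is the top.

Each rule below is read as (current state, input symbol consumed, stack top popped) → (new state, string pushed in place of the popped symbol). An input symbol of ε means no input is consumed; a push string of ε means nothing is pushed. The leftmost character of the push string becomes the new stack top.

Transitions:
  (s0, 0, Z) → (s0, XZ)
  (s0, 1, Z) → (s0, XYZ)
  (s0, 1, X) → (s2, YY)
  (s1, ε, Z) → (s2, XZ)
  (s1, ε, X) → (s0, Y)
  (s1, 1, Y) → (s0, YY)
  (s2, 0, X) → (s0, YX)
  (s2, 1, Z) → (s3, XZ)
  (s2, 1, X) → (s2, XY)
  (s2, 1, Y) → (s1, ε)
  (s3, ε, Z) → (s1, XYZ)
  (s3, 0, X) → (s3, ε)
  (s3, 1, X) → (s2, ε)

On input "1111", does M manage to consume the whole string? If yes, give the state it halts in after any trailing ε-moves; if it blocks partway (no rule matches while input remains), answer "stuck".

(s0, 1111, Z) ⊢ (s0, 111, XYZ) ⊢ (s2, 11, YYYZ) ⊢ (s1, 1, YYZ) ⊢ (s0, ε, YYYZ)
All input consumed; M is in state s0.

s0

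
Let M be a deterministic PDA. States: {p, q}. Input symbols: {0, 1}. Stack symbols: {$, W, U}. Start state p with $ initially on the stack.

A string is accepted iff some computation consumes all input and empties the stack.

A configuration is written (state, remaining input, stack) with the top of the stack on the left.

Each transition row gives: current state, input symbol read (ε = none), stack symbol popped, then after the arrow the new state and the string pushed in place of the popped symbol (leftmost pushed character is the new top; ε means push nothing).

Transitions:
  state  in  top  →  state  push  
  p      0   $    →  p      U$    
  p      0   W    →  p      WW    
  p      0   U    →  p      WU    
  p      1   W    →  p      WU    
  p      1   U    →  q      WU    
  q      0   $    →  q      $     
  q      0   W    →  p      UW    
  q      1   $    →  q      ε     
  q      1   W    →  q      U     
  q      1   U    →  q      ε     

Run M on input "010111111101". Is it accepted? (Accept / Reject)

(p, 010111111101, $)
  read 0, top $: go to p, push U$ → (p, 10111111101, U$)
  read 1, top U: go to q, push WU → (q, 0111111101, WU$)
  read 0, top W: go to p, push UW → (p, 111111101, UWU$)
  read 1, top U: go to q, push WU → (q, 11111101, WUWU$)
  read 1, top W: go to q, push U → (q, 1111101, UUWU$)
  read 1, top U: go to q, push ε → (q, 111101, UWU$)
  read 1, top U: go to q, push ε → (q, 11101, WU$)
  read 1, top W: go to q, push U → (q, 1101, UU$)
  read 1, top U: go to q, push ε → (q, 101, U$)
  read 1, top U: go to q, push ε → (q, 01, $)
  read 0, top $: go to q, push $ → (q, 1, $)
  read 1, top $: go to q, push ε → (q, ε, ε)
All input consumed and the stack is empty.

Accept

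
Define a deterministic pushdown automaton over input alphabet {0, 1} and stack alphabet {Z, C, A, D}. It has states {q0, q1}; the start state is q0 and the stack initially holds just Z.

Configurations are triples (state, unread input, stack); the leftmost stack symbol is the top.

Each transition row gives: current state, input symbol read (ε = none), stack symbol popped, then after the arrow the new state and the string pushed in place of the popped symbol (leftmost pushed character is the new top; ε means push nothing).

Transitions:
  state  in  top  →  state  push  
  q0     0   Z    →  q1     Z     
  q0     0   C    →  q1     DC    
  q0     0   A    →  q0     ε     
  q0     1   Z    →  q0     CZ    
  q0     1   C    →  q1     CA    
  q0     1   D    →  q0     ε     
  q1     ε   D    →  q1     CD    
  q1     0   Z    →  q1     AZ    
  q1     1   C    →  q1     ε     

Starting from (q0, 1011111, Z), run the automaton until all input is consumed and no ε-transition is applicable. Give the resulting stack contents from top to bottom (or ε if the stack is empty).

CDCZ

(q0, 1011111, Z)
  read 1, top Z: go to q0, push CZ → (q0, 011111, CZ)
  read 0, top C: go to q1, push DC → (q1, 11111, DCZ)
  ε-move, top D: go to q1, push CD → (q1, 11111, CDCZ)
  read 1, top C: go to q1, push ε → (q1, 1111, DCZ)
  ε-move, top D: go to q1, push CD → (q1, 1111, CDCZ)
  read 1, top C: go to q1, push ε → (q1, 111, DCZ)
  ε-move, top D: go to q1, push CD → (q1, 111, CDCZ)
  read 1, top C: go to q1, push ε → (q1, 11, DCZ)
  ε-move, top D: go to q1, push CD → (q1, 11, CDCZ)
  read 1, top C: go to q1, push ε → (q1, 1, DCZ)
  ε-move, top D: go to q1, push CD → (q1, 1, CDCZ)
  read 1, top C: go to q1, push ε → (q1, ε, DCZ)
  ε-move, top D: go to q1, push CD → (q1, ε, CDCZ)
All input consumed in state q1 with stack CDCZ.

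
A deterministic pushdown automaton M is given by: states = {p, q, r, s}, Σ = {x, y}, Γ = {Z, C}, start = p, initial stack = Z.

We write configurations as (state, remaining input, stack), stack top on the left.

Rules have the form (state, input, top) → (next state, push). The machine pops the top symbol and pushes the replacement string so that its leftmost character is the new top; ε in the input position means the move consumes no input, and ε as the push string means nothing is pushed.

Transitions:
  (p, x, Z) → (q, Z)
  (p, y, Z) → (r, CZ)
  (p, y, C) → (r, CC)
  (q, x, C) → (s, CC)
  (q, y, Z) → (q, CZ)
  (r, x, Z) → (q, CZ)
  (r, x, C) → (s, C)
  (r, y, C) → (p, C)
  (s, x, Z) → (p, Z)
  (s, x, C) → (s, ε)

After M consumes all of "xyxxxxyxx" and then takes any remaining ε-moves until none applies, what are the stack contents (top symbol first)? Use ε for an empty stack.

(p, xyxxxxyxx, Z)
  read x, top Z: go to q, push Z → (q, yxxxxyxx, Z)
  read y, top Z: go to q, push CZ → (q, xxxxyxx, CZ)
  read x, top C: go to s, push CC → (s, xxxyxx, CCZ)
  read x, top C: go to s, push ε → (s, xxyxx, CZ)
  read x, top C: go to s, push ε → (s, xyxx, Z)
  read x, top Z: go to p, push Z → (p, yxx, Z)
  read y, top Z: go to r, push CZ → (r, xx, CZ)
  read x, top C: go to s, push C → (s, x, CZ)
  read x, top C: go to s, push ε → (s, ε, Z)
All input consumed in state s with stack Z.

Z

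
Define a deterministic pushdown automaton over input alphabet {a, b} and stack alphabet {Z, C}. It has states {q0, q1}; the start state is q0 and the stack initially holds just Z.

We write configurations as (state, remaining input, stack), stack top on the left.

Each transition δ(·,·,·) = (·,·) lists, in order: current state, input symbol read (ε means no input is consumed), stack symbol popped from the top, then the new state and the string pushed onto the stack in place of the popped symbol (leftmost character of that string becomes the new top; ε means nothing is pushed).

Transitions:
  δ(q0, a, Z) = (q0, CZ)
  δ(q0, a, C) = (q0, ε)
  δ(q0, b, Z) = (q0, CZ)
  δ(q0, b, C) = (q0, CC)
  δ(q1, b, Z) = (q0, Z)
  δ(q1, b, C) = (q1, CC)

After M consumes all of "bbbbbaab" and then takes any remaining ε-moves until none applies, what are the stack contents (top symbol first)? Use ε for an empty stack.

(q0, bbbbbaab, Z)
  read b, top Z: go to q0, push CZ → (q0, bbbbaab, CZ)
  read b, top C: go to q0, push CC → (q0, bbbaab, CCZ)
  read b, top C: go to q0, push CC → (q0, bbaab, CCCZ)
  read b, top C: go to q0, push CC → (q0, baab, CCCCZ)
  read b, top C: go to q0, push CC → (q0, aab, CCCCCZ)
  read a, top C: go to q0, push ε → (q0, ab, CCCCZ)
  read a, top C: go to q0, push ε → (q0, b, CCCZ)
  read b, top C: go to q0, push CC → (q0, ε, CCCCZ)
All input consumed in state q0 with stack CCCCZ.

CCCCZ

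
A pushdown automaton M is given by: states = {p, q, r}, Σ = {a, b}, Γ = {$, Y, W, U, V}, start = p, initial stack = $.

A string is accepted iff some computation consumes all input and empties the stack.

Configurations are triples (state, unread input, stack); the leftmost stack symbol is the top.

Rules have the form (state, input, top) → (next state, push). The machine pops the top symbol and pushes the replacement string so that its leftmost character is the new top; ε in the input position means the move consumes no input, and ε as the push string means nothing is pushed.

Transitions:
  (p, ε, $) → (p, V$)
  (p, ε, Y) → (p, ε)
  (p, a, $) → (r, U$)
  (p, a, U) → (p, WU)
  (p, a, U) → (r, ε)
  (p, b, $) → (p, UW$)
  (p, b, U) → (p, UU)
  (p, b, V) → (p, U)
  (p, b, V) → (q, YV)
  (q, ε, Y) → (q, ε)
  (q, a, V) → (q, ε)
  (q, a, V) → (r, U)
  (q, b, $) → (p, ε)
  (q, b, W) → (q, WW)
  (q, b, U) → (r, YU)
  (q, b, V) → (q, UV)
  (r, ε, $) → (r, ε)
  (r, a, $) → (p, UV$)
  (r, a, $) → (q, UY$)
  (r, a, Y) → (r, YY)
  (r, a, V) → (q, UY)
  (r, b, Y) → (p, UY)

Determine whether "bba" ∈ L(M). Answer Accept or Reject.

No computation consumes all input and empties the stack.

Reject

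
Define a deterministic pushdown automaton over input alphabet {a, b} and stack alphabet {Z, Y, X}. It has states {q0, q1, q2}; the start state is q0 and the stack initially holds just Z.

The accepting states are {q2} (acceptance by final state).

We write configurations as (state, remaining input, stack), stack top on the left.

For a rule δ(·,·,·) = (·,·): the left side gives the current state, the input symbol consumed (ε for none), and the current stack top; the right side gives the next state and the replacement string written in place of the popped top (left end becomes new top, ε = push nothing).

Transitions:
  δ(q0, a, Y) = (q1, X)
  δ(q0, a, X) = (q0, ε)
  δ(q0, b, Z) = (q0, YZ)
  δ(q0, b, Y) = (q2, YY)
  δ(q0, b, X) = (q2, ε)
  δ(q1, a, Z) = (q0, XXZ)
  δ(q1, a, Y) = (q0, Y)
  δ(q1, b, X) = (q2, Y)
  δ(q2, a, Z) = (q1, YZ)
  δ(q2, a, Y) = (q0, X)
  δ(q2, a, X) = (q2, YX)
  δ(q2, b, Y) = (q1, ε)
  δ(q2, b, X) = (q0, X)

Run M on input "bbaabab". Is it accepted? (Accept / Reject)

Accept

(q0, bbaabab, Z) ⊢ (q0, baabab, YZ) ⊢ (q2, aabab, YYZ) ⊢ (q0, abab, XYZ) ⊢ (q0, bab, YZ) ⊢ (q2, ab, YYZ) ⊢ (q0, b, XYZ) ⊢ (q2, ε, YZ)
All input consumed; state q2 ∈ F.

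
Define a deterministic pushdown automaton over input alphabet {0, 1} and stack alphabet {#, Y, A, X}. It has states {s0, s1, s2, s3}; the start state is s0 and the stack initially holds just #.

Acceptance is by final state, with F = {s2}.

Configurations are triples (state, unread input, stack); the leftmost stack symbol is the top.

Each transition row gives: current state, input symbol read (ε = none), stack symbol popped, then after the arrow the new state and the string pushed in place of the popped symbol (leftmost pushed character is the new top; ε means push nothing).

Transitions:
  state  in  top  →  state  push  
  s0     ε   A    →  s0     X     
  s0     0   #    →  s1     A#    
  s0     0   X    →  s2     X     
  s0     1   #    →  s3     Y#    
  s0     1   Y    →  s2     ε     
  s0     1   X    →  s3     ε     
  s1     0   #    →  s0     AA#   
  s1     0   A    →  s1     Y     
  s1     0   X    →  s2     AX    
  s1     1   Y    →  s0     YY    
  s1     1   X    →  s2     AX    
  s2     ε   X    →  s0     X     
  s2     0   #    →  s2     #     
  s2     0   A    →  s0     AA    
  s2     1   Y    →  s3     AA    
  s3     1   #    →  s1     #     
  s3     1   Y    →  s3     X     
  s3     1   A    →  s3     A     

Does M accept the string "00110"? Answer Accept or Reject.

(s0, 00110, #)
  read 0, top #: go to s1, push A# → (s1, 0110, A#)
  read 0, top A: go to s1, push Y → (s1, 110, Y#)
  read 1, top Y: go to s0, push YY → (s0, 10, YY#)
  read 1, top Y: go to s2, push ε → (s2, 0, Y#)
No transition applies at (s2, 0, Y#); input not fully consumed.

Reject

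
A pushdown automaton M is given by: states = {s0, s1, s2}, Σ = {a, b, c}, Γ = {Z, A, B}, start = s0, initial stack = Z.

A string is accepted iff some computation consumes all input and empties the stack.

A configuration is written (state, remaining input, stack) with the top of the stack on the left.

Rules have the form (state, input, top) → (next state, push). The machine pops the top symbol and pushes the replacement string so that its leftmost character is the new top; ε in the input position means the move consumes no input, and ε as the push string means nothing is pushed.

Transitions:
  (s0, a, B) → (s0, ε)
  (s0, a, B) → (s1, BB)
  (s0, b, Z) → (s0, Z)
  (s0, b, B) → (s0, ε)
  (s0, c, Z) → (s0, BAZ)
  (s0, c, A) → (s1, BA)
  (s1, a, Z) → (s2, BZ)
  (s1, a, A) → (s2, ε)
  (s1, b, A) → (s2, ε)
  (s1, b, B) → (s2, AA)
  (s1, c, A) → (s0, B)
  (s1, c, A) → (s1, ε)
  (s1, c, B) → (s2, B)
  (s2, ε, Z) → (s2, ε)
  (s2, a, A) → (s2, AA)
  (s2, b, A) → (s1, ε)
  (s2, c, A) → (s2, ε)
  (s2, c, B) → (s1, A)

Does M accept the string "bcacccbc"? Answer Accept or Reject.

One accepting computation: (s0, bcacccbc, Z) ⊢ (s0, cacccbc, Z) ⊢ (s0, acccbc, BAZ) ⊢ (s0, cccbc, AZ) ⊢ (s1, ccbc, BAZ) ⊢ (s2, cbc, BAZ) ⊢ (s1, bc, AAZ) ⊢ (s2, c, AZ) ⊢ (s2, ε, Z) ⊢ (s2, ε, ε)
All input consumed and the stack is empty.

Accept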